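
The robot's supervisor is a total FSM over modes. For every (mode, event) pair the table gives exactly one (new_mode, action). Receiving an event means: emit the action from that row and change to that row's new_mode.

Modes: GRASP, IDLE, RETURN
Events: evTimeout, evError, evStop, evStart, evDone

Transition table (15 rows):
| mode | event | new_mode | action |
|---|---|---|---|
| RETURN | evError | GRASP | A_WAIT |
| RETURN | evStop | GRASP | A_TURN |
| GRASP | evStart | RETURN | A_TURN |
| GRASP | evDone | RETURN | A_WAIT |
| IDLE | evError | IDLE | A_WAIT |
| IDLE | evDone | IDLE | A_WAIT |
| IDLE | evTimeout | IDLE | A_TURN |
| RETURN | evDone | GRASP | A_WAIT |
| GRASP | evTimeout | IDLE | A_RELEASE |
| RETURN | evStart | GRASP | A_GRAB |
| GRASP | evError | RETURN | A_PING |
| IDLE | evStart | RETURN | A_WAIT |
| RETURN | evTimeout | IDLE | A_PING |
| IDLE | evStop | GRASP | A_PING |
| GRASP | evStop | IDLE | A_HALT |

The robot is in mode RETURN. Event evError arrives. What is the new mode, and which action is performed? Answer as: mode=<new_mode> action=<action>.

current mode = RETURN; filter table to that mode:
  (RETURN, evError) → (GRASP, A_WAIT)  ← event matches
  (RETURN, evStop) → (GRASP, A_TURN)
  (RETURN, evDone) → (GRASP, A_WAIT)
  (RETURN, evStart) → (GRASP, A_GRAB)
  (RETURN, evTimeout) → (IDLE, A_PING)
event = evError selects (GRASP, A_WAIT)

mode=GRASP action=A_WAIT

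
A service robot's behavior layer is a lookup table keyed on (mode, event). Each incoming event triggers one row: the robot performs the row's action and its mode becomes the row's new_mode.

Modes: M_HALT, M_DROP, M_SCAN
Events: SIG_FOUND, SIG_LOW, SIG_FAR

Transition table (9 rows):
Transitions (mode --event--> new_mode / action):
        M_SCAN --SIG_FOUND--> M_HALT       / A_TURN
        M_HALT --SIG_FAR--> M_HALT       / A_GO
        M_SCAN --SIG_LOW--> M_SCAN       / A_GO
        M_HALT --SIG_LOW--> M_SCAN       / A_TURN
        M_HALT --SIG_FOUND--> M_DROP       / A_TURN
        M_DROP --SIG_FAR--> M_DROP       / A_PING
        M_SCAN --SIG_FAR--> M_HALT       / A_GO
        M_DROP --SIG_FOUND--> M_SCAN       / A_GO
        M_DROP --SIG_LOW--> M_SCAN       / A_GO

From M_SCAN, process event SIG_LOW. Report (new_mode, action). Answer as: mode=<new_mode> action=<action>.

mode=M_SCAN action=A_GO

current mode = M_SCAN; filter table to that mode:
  (M_SCAN, SIG_FOUND) → (M_HALT, A_TURN)
  (M_SCAN, SIG_LOW) → (M_SCAN, A_GO)  ← event matches
  (M_SCAN, SIG_FAR) → (M_HALT, A_GO)
event = SIG_LOW selects (M_SCAN, A_GO)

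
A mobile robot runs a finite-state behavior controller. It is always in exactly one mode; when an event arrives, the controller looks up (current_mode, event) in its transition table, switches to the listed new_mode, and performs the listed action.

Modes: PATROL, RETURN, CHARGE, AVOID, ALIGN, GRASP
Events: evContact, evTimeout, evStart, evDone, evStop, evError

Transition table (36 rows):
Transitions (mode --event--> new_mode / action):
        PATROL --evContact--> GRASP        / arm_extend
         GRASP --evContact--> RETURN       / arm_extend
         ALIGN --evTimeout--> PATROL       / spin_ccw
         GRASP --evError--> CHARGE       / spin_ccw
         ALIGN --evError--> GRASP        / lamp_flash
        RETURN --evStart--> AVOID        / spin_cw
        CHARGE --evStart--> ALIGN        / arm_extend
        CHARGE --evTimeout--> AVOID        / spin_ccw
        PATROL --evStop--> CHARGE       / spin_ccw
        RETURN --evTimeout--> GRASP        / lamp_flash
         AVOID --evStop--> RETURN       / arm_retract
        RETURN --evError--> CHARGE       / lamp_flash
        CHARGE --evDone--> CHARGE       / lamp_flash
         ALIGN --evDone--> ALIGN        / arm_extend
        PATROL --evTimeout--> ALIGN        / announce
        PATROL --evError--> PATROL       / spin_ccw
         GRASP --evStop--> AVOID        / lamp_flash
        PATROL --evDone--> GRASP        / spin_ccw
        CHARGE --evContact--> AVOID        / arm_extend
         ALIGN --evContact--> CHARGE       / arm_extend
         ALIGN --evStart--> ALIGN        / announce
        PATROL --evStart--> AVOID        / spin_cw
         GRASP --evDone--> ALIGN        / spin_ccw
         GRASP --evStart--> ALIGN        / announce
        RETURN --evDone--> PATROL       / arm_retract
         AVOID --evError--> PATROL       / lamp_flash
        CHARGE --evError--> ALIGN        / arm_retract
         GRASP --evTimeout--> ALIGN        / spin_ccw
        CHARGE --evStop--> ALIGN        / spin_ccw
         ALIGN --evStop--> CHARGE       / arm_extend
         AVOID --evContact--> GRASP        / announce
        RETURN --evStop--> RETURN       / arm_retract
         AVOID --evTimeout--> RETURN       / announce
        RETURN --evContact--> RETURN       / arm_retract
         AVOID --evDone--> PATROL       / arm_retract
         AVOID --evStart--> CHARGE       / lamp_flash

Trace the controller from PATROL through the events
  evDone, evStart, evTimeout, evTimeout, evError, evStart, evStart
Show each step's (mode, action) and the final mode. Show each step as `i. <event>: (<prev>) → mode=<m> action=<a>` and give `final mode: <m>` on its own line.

1. evDone: (PATROL) → mode=GRASP action=spin_ccw
2. evStart: (GRASP) → mode=ALIGN action=announce
3. evTimeout: (ALIGN) → mode=PATROL action=spin_ccw
4. evTimeout: (PATROL) → mode=ALIGN action=announce
5. evError: (ALIGN) → mode=GRASP action=lamp_flash
6. evStart: (GRASP) → mode=ALIGN action=announce
7. evStart: (ALIGN) → mode=ALIGN action=announce

final mode: ALIGN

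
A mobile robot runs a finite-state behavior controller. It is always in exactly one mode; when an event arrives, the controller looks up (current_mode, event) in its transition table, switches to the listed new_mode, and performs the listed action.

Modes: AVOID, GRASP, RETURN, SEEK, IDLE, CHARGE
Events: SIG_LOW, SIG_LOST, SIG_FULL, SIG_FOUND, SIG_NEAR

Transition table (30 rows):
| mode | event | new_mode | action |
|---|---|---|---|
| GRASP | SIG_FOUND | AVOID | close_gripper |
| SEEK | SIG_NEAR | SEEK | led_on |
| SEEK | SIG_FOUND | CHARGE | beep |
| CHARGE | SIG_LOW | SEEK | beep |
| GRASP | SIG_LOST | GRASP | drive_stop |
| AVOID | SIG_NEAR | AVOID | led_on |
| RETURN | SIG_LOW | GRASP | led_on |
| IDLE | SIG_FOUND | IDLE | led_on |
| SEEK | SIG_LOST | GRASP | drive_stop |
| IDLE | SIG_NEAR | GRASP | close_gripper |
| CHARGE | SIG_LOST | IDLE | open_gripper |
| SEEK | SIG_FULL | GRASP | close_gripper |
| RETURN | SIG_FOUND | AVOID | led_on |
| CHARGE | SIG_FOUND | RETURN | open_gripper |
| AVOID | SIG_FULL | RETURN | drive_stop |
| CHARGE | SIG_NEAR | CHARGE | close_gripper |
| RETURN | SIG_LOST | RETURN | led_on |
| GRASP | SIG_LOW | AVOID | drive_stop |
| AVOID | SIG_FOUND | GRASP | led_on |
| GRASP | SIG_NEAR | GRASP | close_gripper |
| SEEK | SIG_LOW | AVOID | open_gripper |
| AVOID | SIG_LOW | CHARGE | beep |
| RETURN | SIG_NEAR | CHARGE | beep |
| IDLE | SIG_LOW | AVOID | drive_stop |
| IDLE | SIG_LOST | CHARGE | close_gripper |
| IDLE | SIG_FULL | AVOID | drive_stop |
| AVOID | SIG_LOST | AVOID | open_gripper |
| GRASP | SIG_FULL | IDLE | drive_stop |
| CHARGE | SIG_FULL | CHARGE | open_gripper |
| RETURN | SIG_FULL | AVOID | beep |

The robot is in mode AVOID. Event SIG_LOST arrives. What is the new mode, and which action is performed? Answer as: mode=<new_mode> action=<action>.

mode=AVOID action=open_gripper

current mode = AVOID; filter table to that mode:
  (AVOID, SIG_NEAR) → (AVOID, led_on)
  (AVOID, SIG_FULL) → (RETURN, drive_stop)
  (AVOID, SIG_FOUND) → (GRASP, led_on)
  (AVOID, SIG_LOW) → (CHARGE, beep)
  (AVOID, SIG_LOST) → (AVOID, open_gripper)  ← event matches
event = SIG_LOST selects (AVOID, open_gripper)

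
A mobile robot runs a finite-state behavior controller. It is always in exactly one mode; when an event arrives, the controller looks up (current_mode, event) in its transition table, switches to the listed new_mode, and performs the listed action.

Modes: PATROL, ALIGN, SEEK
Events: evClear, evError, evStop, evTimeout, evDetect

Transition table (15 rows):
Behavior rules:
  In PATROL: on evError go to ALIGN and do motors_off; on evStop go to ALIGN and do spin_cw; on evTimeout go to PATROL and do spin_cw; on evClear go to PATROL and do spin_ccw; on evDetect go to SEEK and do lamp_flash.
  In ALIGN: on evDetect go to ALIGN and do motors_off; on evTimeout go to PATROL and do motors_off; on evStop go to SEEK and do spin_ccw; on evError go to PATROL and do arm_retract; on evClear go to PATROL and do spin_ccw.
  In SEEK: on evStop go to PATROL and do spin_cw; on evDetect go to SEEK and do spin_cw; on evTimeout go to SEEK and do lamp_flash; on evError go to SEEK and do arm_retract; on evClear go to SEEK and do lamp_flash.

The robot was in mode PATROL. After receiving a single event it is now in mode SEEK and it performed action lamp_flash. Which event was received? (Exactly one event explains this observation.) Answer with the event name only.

try evClear: (PATROL, evClear) → (PATROL, spin_ccw)
try evError: (PATROL, evError) → (ALIGN, motors_off)
try evStop: (PATROL, evStop) → (ALIGN, spin_cw)
try evTimeout: (PATROL, evTimeout) → (PATROL, spin_cw)
try evDetect: (PATROL, evDetect) → (SEEK, lamp_flash)  ← matches

evDetect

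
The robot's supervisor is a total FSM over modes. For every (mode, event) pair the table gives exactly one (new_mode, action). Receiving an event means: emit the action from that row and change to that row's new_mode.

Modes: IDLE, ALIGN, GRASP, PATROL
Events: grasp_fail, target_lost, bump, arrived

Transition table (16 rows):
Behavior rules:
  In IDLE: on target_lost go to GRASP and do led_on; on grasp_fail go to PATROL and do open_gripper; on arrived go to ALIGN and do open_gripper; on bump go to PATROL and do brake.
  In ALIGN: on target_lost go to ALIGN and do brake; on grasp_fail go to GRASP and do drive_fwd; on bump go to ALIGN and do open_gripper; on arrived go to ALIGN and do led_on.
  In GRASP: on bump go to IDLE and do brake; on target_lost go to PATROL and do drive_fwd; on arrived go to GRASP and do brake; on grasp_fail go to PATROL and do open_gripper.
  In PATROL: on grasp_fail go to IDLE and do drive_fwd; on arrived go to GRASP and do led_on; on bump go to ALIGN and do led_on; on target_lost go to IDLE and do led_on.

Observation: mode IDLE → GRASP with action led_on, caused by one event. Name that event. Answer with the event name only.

target_lost

try grasp_fail: (IDLE, grasp_fail) → (PATROL, open_gripper)
try target_lost: (IDLE, target_lost) → (GRASP, led_on)  ← matches
try bump: (IDLE, bump) → (PATROL, brake)
try arrived: (IDLE, arrived) → (ALIGN, open_gripper)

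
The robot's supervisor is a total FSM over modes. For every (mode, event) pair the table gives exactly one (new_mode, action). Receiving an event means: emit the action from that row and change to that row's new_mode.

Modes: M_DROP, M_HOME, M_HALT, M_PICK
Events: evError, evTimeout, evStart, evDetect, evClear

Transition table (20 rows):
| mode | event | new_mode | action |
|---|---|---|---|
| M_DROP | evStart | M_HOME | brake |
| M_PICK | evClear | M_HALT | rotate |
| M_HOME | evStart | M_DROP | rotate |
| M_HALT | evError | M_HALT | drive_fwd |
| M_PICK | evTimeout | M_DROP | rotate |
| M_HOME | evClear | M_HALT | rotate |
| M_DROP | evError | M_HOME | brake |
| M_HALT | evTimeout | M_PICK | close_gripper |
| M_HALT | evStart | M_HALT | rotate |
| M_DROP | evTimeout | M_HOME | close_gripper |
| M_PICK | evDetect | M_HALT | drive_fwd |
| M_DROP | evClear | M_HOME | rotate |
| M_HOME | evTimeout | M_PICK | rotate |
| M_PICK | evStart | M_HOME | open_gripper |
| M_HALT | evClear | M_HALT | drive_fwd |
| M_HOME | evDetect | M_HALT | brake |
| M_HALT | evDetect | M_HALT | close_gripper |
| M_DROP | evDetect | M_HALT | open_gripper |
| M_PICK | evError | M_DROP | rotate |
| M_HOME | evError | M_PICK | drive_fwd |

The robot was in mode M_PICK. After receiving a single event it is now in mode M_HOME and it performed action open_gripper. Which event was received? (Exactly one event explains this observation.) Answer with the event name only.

evStart

try evError: (M_PICK, evError) → (M_DROP, rotate)
try evTimeout: (M_PICK, evTimeout) → (M_DROP, rotate)
try evStart: (M_PICK, evStart) → (M_HOME, open_gripper)  ← matches
try evDetect: (M_PICK, evDetect) → (M_HALT, drive_fwd)
try evClear: (M_PICK, evClear) → (M_HALT, rotate)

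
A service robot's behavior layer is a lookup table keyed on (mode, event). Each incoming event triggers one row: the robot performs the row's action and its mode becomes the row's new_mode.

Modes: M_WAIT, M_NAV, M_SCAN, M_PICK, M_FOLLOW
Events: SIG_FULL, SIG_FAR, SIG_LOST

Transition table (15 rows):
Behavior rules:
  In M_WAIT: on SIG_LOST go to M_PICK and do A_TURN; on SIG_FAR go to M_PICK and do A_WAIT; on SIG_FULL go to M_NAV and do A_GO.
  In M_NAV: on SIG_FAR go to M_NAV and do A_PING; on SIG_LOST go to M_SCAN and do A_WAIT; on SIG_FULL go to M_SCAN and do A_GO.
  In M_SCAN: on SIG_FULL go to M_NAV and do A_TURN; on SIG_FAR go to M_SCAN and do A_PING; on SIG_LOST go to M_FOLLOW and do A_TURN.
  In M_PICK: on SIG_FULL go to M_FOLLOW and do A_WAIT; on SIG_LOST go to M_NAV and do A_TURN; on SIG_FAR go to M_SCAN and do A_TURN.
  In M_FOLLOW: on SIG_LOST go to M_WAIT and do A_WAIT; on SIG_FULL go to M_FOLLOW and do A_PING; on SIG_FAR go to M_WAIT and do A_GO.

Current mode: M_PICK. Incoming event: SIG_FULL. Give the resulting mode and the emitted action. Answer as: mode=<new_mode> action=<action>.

mode=M_FOLLOW action=A_WAIT

current mode = M_PICK; filter table to that mode:
  (M_PICK, SIG_FULL) → (M_FOLLOW, A_WAIT)  ← event matches
  (M_PICK, SIG_LOST) → (M_NAV, A_TURN)
  (M_PICK, SIG_FAR) → (M_SCAN, A_TURN)
event = SIG_FULL selects (M_FOLLOW, A_WAIT)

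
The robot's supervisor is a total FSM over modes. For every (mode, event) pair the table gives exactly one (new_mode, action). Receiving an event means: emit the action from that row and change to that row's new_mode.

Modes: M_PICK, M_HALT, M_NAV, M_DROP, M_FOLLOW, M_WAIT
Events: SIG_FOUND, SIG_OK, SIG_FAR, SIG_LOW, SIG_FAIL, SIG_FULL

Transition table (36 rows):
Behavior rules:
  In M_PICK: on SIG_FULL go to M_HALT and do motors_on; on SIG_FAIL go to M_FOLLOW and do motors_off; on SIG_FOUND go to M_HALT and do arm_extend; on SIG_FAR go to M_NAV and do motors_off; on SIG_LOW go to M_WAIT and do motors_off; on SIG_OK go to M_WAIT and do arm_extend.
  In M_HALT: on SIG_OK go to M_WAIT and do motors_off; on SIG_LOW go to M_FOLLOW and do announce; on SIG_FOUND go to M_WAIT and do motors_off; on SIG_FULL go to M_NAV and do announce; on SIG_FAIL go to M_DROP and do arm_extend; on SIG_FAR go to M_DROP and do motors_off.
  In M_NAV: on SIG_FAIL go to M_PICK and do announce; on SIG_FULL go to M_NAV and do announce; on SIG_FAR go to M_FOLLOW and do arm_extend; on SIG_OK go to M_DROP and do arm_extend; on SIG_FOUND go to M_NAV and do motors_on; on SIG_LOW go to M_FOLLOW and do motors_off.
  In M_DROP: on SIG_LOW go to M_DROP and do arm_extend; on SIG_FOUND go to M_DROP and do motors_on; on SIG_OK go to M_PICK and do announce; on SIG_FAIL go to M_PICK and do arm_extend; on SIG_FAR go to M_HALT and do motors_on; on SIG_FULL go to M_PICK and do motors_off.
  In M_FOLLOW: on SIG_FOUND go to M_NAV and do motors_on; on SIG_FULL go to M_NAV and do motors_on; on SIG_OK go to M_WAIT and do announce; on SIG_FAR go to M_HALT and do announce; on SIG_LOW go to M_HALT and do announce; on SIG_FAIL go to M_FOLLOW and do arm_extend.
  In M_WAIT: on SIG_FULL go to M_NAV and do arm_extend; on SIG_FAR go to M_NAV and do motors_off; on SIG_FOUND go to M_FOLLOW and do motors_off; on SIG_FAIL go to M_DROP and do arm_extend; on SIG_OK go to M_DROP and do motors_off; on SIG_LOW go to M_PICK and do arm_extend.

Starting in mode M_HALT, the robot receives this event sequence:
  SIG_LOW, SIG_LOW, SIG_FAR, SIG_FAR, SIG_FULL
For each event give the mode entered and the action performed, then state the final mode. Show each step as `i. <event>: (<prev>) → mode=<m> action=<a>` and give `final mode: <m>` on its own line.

final mode: M_NAV

1. SIG_LOW: (M_HALT) → mode=M_FOLLOW action=announce
2. SIG_LOW: (M_FOLLOW) → mode=M_HALT action=announce
3. SIG_FAR: (M_HALT) → mode=M_DROP action=motors_off
4. SIG_FAR: (M_DROP) → mode=M_HALT action=motors_on
5. SIG_FULL: (M_HALT) → mode=M_NAV action=announce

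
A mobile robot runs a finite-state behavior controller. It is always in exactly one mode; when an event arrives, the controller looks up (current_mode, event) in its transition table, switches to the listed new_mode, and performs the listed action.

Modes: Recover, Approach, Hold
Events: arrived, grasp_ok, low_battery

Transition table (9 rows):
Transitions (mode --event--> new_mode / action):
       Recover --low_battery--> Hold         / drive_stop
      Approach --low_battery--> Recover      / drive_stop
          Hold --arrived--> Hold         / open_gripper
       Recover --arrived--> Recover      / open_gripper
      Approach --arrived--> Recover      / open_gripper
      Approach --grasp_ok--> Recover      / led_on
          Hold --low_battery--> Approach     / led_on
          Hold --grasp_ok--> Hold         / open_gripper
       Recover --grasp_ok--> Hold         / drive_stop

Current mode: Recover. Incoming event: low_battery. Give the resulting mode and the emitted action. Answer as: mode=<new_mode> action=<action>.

current mode = Recover; filter table to that mode:
  (Recover, low_battery) → (Hold, drive_stop)  ← event matches
  (Recover, arrived) → (Recover, open_gripper)
  (Recover, grasp_ok) → (Hold, drive_stop)
event = low_battery selects (Hold, drive_stop)

mode=Hold action=drive_stop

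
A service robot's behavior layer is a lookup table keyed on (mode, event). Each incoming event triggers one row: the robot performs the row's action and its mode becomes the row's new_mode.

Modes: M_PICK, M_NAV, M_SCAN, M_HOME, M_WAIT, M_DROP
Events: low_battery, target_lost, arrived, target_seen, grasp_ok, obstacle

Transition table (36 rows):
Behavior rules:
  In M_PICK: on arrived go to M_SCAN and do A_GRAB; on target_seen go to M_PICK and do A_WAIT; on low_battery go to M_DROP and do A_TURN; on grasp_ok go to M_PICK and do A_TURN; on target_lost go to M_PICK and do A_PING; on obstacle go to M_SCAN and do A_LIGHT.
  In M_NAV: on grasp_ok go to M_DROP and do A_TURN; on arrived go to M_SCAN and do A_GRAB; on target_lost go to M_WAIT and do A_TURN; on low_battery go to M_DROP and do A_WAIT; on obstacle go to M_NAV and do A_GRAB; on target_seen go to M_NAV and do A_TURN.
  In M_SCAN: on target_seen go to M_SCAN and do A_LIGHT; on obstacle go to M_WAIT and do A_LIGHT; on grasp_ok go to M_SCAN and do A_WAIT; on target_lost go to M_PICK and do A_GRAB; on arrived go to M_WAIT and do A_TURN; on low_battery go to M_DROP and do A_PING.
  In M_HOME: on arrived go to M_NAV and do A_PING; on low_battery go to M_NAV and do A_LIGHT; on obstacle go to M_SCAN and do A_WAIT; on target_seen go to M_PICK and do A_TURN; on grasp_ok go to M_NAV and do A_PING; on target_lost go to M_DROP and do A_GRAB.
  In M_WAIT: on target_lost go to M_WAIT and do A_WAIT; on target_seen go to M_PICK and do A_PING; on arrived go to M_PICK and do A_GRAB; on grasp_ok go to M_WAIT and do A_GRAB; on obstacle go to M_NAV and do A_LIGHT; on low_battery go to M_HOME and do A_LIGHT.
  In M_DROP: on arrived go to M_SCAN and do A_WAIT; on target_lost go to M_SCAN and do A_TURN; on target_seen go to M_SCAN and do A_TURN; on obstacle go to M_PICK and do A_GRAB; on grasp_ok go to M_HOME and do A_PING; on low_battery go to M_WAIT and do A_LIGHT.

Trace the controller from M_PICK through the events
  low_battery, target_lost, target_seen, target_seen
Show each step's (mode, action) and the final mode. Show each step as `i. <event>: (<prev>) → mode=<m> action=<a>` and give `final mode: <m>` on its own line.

1. low_battery: (M_PICK) → mode=M_DROP action=A_TURN
2. target_lost: (M_DROP) → mode=M_SCAN action=A_TURN
3. target_seen: (M_SCAN) → mode=M_SCAN action=A_LIGHT
4. target_seen: (M_SCAN) → mode=M_SCAN action=A_LIGHT

final mode: M_SCAN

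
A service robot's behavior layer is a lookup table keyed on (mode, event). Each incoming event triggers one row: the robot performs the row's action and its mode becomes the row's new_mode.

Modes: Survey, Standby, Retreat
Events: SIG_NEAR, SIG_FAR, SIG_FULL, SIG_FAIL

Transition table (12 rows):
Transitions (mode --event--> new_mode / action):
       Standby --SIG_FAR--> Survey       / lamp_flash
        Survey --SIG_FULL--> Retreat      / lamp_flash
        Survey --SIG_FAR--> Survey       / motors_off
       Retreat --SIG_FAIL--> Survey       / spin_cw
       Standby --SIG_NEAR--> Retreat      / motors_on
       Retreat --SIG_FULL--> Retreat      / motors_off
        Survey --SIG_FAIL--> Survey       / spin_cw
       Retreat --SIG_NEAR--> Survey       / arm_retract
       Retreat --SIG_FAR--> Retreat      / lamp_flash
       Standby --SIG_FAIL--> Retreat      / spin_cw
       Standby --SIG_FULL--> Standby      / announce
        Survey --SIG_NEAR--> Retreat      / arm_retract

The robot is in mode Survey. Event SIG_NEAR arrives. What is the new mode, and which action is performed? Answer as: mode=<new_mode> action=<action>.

current mode = Survey; filter table to that mode:
  (Survey, SIG_FULL) → (Retreat, lamp_flash)
  (Survey, SIG_FAR) → (Survey, motors_off)
  (Survey, SIG_FAIL) → (Survey, spin_cw)
  (Survey, SIG_NEAR) → (Retreat, arm_retract)  ← event matches
event = SIG_NEAR selects (Retreat, arm_retract)

mode=Retreat action=arm_retract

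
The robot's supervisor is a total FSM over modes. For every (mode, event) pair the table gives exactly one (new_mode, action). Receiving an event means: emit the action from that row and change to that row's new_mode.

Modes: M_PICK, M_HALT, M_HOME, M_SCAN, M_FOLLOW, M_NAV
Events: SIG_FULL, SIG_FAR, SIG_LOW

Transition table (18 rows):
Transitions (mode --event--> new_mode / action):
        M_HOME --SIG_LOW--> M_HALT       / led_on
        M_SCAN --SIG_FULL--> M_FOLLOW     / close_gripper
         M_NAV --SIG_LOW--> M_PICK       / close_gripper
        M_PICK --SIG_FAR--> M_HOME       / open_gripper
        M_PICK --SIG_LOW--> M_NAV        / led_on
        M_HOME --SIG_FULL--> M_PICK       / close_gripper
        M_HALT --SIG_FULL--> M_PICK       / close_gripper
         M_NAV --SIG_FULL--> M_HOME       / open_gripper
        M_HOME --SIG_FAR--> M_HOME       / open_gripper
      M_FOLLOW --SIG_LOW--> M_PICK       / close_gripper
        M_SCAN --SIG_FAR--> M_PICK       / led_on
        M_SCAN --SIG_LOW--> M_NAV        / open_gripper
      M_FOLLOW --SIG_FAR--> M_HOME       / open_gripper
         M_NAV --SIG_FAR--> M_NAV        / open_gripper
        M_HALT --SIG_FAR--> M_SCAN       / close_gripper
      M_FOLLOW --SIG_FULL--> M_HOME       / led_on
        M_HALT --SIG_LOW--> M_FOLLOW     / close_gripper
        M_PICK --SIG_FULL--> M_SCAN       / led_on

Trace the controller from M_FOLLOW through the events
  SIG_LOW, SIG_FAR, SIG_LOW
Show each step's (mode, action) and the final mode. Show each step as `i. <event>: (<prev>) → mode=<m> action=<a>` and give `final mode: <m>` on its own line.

1. SIG_LOW: (M_FOLLOW) → mode=M_PICK action=close_gripper
2. SIG_FAR: (M_PICK) → mode=M_HOME action=open_gripper
3. SIG_LOW: (M_HOME) → mode=M_HALT action=led_on

final mode: M_HALT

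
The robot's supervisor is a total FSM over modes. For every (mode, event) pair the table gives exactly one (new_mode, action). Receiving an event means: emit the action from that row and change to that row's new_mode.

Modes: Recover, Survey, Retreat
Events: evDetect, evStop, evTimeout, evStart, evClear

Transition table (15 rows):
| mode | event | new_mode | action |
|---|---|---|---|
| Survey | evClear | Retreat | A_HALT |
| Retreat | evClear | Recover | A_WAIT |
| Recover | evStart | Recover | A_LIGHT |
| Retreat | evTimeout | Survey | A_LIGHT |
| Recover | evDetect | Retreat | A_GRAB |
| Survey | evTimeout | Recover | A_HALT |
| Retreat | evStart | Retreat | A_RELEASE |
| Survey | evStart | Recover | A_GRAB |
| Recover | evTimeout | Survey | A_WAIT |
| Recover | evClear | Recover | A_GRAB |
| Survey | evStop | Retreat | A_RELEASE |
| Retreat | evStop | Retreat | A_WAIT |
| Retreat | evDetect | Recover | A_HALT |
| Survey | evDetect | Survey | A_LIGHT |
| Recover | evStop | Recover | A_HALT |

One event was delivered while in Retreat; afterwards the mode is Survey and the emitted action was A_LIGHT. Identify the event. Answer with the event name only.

evTimeout

try evDetect: (Retreat, evDetect) → (Recover, A_HALT)
try evStop: (Retreat, evStop) → (Retreat, A_WAIT)
try evTimeout: (Retreat, evTimeout) → (Survey, A_LIGHT)  ← matches
try evStart: (Retreat, evStart) → (Retreat, A_RELEASE)
try evClear: (Retreat, evClear) → (Recover, A_WAIT)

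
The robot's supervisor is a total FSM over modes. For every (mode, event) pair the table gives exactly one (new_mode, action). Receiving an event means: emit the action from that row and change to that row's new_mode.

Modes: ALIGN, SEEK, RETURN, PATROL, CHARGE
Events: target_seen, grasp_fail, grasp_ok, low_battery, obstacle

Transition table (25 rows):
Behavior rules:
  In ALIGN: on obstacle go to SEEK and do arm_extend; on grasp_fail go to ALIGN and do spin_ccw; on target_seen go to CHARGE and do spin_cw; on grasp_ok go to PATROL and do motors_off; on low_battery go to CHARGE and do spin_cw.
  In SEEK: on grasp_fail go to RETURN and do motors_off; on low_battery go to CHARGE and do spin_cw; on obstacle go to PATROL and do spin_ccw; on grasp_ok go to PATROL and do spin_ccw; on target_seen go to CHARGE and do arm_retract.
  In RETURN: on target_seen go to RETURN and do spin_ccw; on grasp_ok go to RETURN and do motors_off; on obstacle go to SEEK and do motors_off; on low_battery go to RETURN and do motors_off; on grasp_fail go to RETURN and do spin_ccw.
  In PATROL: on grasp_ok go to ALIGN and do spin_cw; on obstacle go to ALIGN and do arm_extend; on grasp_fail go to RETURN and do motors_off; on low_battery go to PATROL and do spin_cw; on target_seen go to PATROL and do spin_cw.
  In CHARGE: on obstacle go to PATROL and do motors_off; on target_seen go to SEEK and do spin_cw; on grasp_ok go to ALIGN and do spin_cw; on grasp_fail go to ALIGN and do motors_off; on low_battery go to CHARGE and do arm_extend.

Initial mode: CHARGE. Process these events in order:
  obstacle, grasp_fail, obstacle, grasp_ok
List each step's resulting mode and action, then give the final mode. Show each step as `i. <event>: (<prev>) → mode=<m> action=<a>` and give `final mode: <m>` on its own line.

1. obstacle: (CHARGE) → mode=PATROL action=motors_off
2. grasp_fail: (PATROL) → mode=RETURN action=motors_off
3. obstacle: (RETURN) → mode=SEEK action=motors_off
4. grasp_ok: (SEEK) → mode=PATROL action=spin_ccw

final mode: PATROL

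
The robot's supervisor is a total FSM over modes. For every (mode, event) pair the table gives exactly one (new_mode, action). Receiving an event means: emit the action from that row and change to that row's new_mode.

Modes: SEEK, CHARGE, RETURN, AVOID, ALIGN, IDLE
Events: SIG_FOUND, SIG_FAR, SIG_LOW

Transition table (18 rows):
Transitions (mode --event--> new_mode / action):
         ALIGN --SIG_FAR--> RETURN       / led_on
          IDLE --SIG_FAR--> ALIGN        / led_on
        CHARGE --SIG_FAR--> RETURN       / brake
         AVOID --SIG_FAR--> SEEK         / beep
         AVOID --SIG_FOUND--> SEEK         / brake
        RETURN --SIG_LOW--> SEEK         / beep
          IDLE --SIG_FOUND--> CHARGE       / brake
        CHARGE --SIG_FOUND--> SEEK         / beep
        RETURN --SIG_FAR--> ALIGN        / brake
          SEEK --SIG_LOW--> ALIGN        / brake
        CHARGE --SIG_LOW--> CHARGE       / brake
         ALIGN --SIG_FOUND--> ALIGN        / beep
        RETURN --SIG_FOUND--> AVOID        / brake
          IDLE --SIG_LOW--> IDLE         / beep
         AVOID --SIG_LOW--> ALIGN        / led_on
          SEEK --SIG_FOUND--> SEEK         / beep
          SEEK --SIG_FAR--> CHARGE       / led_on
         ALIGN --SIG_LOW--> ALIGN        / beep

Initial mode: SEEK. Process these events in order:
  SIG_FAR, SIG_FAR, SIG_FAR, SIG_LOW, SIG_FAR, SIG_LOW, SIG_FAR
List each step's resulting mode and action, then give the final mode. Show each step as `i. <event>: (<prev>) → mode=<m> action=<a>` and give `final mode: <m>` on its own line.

final mode: CHARGE

1. SIG_FAR: (SEEK) → mode=CHARGE action=led_on
2. SIG_FAR: (CHARGE) → mode=RETURN action=brake
3. SIG_FAR: (RETURN) → mode=ALIGN action=brake
4. SIG_LOW: (ALIGN) → mode=ALIGN action=beep
5. SIG_FAR: (ALIGN) → mode=RETURN action=led_on
6. SIG_LOW: (RETURN) → mode=SEEK action=beep
7. SIG_FAR: (SEEK) → mode=CHARGE action=led_on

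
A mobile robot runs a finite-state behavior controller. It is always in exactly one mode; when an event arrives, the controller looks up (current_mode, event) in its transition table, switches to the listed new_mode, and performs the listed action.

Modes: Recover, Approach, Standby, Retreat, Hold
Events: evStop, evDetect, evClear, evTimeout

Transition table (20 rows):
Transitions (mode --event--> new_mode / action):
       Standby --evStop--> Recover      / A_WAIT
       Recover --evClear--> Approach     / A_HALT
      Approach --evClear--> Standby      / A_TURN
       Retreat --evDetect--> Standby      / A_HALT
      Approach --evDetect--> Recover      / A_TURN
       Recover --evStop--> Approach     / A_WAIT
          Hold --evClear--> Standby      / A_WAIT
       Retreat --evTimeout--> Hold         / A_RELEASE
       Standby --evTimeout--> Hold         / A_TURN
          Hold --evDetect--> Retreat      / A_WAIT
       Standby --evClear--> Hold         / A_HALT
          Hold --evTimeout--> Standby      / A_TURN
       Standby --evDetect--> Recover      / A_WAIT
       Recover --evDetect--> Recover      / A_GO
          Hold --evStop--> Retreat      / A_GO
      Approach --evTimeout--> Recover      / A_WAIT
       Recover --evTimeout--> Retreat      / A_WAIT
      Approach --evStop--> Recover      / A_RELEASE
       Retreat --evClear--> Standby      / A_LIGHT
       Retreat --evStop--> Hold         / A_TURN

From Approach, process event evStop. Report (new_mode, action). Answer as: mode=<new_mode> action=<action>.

current mode = Approach; filter table to that mode:
  (Approach, evClear) → (Standby, A_TURN)
  (Approach, evDetect) → (Recover, A_TURN)
  (Approach, evTimeout) → (Recover, A_WAIT)
  (Approach, evStop) → (Recover, A_RELEASE)  ← event matches
event = evStop selects (Recover, A_RELEASE)

mode=Recover action=A_RELEASE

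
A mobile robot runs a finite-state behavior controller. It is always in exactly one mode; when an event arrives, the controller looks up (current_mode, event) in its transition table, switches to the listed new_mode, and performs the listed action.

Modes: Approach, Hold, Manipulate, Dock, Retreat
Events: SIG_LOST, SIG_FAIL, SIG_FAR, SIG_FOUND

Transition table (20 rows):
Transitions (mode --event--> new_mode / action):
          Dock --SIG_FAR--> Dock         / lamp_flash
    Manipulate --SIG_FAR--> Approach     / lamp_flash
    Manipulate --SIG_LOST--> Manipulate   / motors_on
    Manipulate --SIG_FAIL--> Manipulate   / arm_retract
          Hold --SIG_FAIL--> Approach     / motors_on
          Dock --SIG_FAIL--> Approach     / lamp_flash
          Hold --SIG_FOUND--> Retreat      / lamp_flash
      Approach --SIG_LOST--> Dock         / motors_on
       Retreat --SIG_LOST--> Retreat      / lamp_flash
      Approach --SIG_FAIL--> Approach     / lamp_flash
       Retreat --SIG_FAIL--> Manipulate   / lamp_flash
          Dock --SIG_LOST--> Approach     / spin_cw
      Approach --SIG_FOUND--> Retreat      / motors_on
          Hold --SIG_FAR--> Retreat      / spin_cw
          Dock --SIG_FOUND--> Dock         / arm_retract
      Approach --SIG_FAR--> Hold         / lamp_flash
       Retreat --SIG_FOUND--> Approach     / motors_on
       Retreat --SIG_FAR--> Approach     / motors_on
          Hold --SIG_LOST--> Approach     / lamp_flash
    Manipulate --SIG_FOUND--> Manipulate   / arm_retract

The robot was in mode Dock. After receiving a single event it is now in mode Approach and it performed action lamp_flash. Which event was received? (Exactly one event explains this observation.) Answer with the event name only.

SIG_FAIL

try SIG_LOST: (Dock, SIG_LOST) → (Approach, spin_cw)
try SIG_FAIL: (Dock, SIG_FAIL) → (Approach, lamp_flash)  ← matches
try SIG_FAR: (Dock, SIG_FAR) → (Dock, lamp_flash)
try SIG_FOUND: (Dock, SIG_FOUND) → (Dock, arm_retract)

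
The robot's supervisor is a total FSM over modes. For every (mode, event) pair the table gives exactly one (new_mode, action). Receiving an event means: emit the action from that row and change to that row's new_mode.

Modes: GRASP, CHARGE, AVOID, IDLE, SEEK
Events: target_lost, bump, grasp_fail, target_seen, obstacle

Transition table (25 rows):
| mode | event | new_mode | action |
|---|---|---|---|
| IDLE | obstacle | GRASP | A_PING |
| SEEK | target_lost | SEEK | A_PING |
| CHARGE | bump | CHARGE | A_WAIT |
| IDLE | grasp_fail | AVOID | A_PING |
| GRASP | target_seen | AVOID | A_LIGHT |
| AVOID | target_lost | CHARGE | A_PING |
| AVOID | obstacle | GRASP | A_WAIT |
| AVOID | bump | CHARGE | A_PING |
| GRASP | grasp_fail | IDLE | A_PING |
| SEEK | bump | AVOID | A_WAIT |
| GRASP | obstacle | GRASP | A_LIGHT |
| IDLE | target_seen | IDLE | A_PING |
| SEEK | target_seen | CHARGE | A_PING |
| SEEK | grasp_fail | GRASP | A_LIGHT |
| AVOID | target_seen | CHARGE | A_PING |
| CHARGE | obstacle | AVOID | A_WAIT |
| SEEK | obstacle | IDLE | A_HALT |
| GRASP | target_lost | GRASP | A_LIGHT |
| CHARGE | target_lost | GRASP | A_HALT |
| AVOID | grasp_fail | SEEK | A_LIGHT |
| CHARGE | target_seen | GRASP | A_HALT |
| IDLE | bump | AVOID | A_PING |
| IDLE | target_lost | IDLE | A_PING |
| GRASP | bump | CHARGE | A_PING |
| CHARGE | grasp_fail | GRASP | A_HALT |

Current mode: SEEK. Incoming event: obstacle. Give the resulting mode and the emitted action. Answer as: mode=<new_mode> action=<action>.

current mode = SEEK; filter table to that mode:
  (SEEK, target_lost) → (SEEK, A_PING)
  (SEEK, bump) → (AVOID, A_WAIT)
  (SEEK, target_seen) → (CHARGE, A_PING)
  (SEEK, grasp_fail) → (GRASP, A_LIGHT)
  (SEEK, obstacle) → (IDLE, A_HALT)  ← event matches
event = obstacle selects (IDLE, A_HALT)

mode=IDLE action=A_HALT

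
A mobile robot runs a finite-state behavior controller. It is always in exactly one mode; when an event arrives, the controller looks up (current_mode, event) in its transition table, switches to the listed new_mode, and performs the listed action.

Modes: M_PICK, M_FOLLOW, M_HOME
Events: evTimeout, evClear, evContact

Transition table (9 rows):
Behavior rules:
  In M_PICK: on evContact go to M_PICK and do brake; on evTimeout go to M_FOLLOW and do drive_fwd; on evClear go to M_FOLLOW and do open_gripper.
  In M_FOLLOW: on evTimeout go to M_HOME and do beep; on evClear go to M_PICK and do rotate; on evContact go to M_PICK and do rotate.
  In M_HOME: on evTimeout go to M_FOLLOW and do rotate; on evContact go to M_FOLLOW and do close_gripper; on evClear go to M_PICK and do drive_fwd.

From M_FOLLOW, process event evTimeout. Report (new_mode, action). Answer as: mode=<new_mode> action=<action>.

current mode = M_FOLLOW; filter table to that mode:
  (M_FOLLOW, evTimeout) → (M_HOME, beep)  ← event matches
  (M_FOLLOW, evClear) → (M_PICK, rotate)
  (M_FOLLOW, evContact) → (M_PICK, rotate)
event = evTimeout selects (M_HOME, beep)

mode=M_HOME action=beep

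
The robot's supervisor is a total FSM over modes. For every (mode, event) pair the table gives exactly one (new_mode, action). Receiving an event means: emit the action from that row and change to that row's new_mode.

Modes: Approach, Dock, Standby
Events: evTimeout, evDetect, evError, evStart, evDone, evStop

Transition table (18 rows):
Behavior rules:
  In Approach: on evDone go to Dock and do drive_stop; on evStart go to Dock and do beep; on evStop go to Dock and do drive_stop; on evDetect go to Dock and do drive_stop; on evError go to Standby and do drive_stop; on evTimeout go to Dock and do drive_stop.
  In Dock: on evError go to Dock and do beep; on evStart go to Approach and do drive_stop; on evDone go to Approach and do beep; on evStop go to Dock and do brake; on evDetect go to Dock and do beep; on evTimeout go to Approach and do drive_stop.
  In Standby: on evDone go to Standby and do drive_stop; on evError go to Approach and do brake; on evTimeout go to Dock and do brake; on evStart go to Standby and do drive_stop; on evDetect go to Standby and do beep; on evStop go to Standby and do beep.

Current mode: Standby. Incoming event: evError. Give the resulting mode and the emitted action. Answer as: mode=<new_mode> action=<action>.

current mode = Standby; filter table to that mode:
  (Standby, evDone) → (Standby, drive_stop)
  (Standby, evError) → (Approach, brake)  ← event matches
  (Standby, evTimeout) → (Dock, brake)
  (Standby, evStart) → (Standby, drive_stop)
  (Standby, evDetect) → (Standby, beep)
  (Standby, evStop) → (Standby, beep)
event = evError selects (Approach, brake)

mode=Approach action=brake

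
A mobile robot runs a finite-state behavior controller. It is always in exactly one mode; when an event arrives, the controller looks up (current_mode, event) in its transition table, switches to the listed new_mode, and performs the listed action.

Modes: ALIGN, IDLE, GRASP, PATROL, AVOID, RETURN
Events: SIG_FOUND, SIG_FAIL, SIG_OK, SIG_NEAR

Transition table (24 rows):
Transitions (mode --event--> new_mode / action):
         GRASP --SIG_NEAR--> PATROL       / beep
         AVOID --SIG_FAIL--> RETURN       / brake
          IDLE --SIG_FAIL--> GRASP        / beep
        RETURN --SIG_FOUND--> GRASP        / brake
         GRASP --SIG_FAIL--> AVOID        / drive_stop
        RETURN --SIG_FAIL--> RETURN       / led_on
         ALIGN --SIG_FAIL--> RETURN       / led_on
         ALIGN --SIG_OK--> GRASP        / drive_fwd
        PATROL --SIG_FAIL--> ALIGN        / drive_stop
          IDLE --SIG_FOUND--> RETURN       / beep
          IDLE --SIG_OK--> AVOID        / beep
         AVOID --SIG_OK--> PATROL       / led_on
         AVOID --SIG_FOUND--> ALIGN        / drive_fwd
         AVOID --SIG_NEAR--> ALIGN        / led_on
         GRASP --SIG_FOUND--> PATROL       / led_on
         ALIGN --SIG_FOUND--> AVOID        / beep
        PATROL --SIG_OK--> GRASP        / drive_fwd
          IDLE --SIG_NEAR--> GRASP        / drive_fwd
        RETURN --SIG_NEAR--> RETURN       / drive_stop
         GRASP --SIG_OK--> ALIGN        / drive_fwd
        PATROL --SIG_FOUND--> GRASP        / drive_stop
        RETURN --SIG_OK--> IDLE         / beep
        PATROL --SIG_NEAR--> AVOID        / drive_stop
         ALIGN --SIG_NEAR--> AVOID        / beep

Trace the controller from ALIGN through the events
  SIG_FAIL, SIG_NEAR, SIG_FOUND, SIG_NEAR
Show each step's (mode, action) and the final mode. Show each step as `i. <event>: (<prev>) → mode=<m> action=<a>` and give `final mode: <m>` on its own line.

1. SIG_FAIL: (ALIGN) → mode=RETURN action=led_on
2. SIG_NEAR: (RETURN) → mode=RETURN action=drive_stop
3. SIG_FOUND: (RETURN) → mode=GRASP action=brake
4. SIG_NEAR: (GRASP) → mode=PATROL action=beep

final mode: PATROL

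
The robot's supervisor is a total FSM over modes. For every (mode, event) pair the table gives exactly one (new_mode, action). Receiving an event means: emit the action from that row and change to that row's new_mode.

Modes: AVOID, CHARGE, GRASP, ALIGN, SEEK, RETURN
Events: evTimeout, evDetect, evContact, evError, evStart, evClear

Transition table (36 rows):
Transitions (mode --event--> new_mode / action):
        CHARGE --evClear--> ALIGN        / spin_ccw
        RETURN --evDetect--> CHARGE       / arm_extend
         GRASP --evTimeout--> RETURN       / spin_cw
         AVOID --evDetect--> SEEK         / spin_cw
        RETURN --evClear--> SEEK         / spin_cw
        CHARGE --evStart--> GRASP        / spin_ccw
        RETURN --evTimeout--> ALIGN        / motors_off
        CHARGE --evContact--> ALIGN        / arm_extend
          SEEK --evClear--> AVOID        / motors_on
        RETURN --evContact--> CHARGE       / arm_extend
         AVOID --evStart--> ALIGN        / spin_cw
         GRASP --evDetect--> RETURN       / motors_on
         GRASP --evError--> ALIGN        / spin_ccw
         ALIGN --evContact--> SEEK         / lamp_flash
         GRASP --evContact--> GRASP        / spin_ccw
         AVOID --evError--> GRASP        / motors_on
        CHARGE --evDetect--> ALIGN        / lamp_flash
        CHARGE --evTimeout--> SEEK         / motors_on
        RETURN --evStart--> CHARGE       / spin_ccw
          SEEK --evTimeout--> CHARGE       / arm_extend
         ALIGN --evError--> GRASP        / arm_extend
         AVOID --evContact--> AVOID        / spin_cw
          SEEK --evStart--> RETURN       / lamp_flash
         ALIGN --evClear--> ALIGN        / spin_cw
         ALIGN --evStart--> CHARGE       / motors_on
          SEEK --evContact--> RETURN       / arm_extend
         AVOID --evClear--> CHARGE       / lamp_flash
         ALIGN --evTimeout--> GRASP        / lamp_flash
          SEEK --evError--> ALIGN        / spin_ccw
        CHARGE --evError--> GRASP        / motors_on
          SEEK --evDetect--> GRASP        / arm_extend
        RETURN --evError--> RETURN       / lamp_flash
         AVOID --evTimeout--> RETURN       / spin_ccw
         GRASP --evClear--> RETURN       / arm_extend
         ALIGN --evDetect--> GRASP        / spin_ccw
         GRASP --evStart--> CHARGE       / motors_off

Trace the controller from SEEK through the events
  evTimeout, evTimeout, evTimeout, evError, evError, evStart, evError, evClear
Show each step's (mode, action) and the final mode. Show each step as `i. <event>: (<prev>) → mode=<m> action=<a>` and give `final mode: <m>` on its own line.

1. evTimeout: (SEEK) → mode=CHARGE action=arm_extend
2. evTimeout: (CHARGE) → mode=SEEK action=motors_on
3. evTimeout: (SEEK) → mode=CHARGE action=arm_extend
4. evError: (CHARGE) → mode=GRASP action=motors_on
5. evError: (GRASP) → mode=ALIGN action=spin_ccw
6. evStart: (ALIGN) → mode=CHARGE action=motors_on
7. evError: (CHARGE) → mode=GRASP action=motors_on
8. evClear: (GRASP) → mode=RETURN action=arm_extend

final mode: RETURN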